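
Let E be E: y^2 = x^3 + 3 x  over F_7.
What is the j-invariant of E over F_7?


Delta = -16(4 a^3 + 27 b^2) mod 7 = 1
-1728 * (4 a)^3 = -1728 * (4*3)^3 mod 7 = 6
j = 6 * 1^(-1) mod 7 = 6

j = 6 (mod 7)


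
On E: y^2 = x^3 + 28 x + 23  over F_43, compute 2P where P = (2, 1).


Doubling: s = (3 x1^2 + a) / (2 y1)
s = (3*2^2 + 28) / (2*1) mod 43 = 20
x3 = s^2 - 2 x1 mod 43 = 20^2 - 2*2 = 9
y3 = s (x1 - x3) - y1 mod 43 = 20 * (2 - 9) - 1 = 31

2P = (9, 31)


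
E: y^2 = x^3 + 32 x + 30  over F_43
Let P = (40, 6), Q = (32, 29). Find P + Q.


P != Q, so use the chord formula.
s = (y2 - y1) / (x2 - x1) = (23) / (35) mod 43 = 24
x3 = s^2 - x1 - x2 mod 43 = 24^2 - 40 - 32 = 31
y3 = s (x1 - x3) - y1 mod 43 = 24 * (40 - 31) - 6 = 38

P + Q = (31, 38)


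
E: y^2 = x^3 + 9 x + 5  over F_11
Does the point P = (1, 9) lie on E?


Check whether y^2 = x^3 + 9 x + 5 (mod 11) for (x, y) = (1, 9).
LHS: y^2 = 9^2 mod 11 = 4
RHS: x^3 + 9 x + 5 = 1^3 + 9*1 + 5 mod 11 = 4
LHS = RHS

Yes, on the curve


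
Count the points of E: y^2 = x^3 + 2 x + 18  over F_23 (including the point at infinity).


For each x in F_23, count y with y^2 = x^3 + 2 x + 18 mod 23:
  x = 0: RHS = 18, y in [8, 15]  -> 2 point(s)
  x = 6: RHS = 16, y in [4, 19]  -> 2 point(s)
  x = 9: RHS = 6, y in [11, 12]  -> 2 point(s)
  x = 10: RHS = 3, y in [7, 16]  -> 2 point(s)
  x = 16: RHS = 6, y in [11, 12]  -> 2 point(s)
  x = 20: RHS = 8, y in [10, 13]  -> 2 point(s)
  x = 21: RHS = 6, y in [11, 12]  -> 2 point(s)
Affine points: 14. Add the point at infinity: total = 15.

#E(F_23) = 15


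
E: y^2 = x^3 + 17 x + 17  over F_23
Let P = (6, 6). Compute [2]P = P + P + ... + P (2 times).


k = 2 = 10_2 (binary, LSB first: 01)
Double-and-add from P = (6, 6):
  bit 0 = 0: acc unchanged = O
  bit 1 = 1: acc = O + (20, 13) = (20, 13)

2P = (20, 13)


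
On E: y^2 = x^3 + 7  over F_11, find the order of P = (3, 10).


Compute successive multiples of P until we hit O:
  1P = (3, 10)
  2P = (3, 1)
  3P = O

ord(P) = 3


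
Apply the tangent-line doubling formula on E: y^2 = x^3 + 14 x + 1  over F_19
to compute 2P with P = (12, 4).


Doubling: s = (3 x1^2 + a) / (2 y1)
s = (3*12^2 + 14) / (2*4) mod 19 = 13
x3 = s^2 - 2 x1 mod 19 = 13^2 - 2*12 = 12
y3 = s (x1 - x3) - y1 mod 19 = 13 * (12 - 12) - 4 = 15

2P = (12, 15)


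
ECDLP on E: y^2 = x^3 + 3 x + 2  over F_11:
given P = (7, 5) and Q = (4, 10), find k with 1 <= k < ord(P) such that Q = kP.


Enumerate multiples of P until we hit Q = (4, 10):
  1P = (7, 5)
  2P = (2, 4)
  3P = (6, 4)
  4P = (10, 3)
  5P = (3, 7)
  6P = (4, 10)
Match found at i = 6.

k = 6


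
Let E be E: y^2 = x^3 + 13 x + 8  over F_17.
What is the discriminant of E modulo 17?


4 a^3 + 27 b^2 = 4*13^3 + 27*8^2 = 8788 + 1728 = 10516
Delta = -16 * (10516) = -168256
Delta mod 17 = 10

Delta = 10 (mod 17)


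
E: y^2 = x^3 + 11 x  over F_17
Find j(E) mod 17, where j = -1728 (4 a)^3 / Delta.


Delta = -16(4 a^3 + 27 b^2) mod 17 = 3
-1728 * (4 a)^3 = -1728 * (4*11)^3 mod 17 = 16
j = 16 * 3^(-1) mod 17 = 11

j = 11 (mod 17)


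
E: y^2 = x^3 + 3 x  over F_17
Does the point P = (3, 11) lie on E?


Check whether y^2 = x^3 + 3 x + 0 (mod 17) for (x, y) = (3, 11).
LHS: y^2 = 11^2 mod 17 = 2
RHS: x^3 + 3 x + 0 = 3^3 + 3*3 + 0 mod 17 = 2
LHS = RHS

Yes, on the curve


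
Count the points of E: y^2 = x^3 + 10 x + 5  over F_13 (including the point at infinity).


For each x in F_13, count y with y^2 = x^3 + 10 x + 5 mod 13:
  x = 1: RHS = 3, y in [4, 9]  -> 2 point(s)
  x = 3: RHS = 10, y in [6, 7]  -> 2 point(s)
  x = 8: RHS = 12, y in [5, 8]  -> 2 point(s)
  x = 10: RHS = 0, y in [0]  -> 1 point(s)
  x = 11: RHS = 3, y in [4, 9]  -> 2 point(s)
Affine points: 9. Add the point at infinity: total = 10.

#E(F_13) = 10


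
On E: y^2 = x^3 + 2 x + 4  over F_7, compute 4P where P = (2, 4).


k = 4 = 100_2 (binary, LSB first: 001)
Double-and-add from P = (2, 4):
  bit 0 = 0: acc unchanged = O
  bit 1 = 0: acc unchanged = O
  bit 2 = 1: acc = O + (2, 3) = (2, 3)

4P = (2, 3)


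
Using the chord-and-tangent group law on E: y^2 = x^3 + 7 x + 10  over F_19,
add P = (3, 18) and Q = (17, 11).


P != Q, so use the chord formula.
s = (y2 - y1) / (x2 - x1) = (12) / (14) mod 19 = 9
x3 = s^2 - x1 - x2 mod 19 = 9^2 - 3 - 17 = 4
y3 = s (x1 - x3) - y1 mod 19 = 9 * (3 - 4) - 18 = 11

P + Q = (4, 11)


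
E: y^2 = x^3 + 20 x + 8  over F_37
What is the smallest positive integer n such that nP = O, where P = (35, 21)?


Compute successive multiples of P until we hit O:
  1P = (35, 21)
  2P = (5, 23)
  3P = (22, 25)
  4P = (16, 13)
  5P = (20, 34)
  6P = (26, 23)
  7P = (3, 13)
  8P = (6, 14)
  ... (continuing to 31P)
  31P = O

ord(P) = 31


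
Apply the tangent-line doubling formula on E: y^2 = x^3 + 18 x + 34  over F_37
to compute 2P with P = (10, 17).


Doubling: s = (3 x1^2 + a) / (2 y1)
s = (3*10^2 + 18) / (2*17) mod 37 = 5
x3 = s^2 - 2 x1 mod 37 = 5^2 - 2*10 = 5
y3 = s (x1 - x3) - y1 mod 37 = 5 * (10 - 5) - 17 = 8

2P = (5, 8)


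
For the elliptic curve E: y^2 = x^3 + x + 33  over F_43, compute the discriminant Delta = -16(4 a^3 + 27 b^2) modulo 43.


4 a^3 + 27 b^2 = 4*1^3 + 27*33^2 = 4 + 29403 = 29407
Delta = -16 * (29407) = -470512
Delta mod 43 = 37

Delta = 37 (mod 43)


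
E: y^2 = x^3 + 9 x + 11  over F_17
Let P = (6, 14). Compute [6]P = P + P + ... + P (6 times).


k = 6 = 110_2 (binary, LSB first: 011)
Double-and-add from P = (6, 14):
  bit 0 = 0: acc unchanged = O
  bit 1 = 1: acc = O + (7, 14) = (7, 14)
  bit 2 = 1: acc = (7, 14) + (16, 16) = (10, 8)

6P = (10, 8)


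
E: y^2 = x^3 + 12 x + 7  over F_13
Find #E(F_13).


For each x in F_13, count y with y^2 = x^3 + 12 x + 7 mod 13:
  x = 2: RHS = 0, y in [0]  -> 1 point(s)
  x = 5: RHS = 10, y in [6, 7]  -> 2 point(s)
  x = 6: RHS = 9, y in [3, 10]  -> 2 point(s)
  x = 8: RHS = 4, y in [2, 11]  -> 2 point(s)
  x = 9: RHS = 12, y in [5, 8]  -> 2 point(s)
  x = 10: RHS = 9, y in [3, 10]  -> 2 point(s)
  x = 11: RHS = 1, y in [1, 12]  -> 2 point(s)
Affine points: 13. Add the point at infinity: total = 14.

#E(F_13) = 14


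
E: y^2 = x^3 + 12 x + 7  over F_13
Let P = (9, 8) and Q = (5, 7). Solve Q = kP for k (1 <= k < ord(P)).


Enumerate multiples of P until we hit Q = (5, 7):
  1P = (9, 8)
  2P = (5, 7)
Match found at i = 2.

k = 2


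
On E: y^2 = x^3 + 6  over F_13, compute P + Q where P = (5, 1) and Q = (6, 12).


P != Q, so use the chord formula.
s = (y2 - y1) / (x2 - x1) = (11) / (1) mod 13 = 11
x3 = s^2 - x1 - x2 mod 13 = 11^2 - 5 - 6 = 6
y3 = s (x1 - x3) - y1 mod 13 = 11 * (5 - 6) - 1 = 1

P + Q = (6, 1)


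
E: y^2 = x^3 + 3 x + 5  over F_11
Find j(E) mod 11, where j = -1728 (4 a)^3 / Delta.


Delta = -16(4 a^3 + 27 b^2) mod 11 = 1
-1728 * (4 a)^3 = -1728 * (4*3)^3 mod 11 = 10
j = 10 * 1^(-1) mod 11 = 10

j = 10 (mod 11)


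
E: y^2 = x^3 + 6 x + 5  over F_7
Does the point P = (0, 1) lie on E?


Check whether y^2 = x^3 + 6 x + 5 (mod 7) for (x, y) = (0, 1).
LHS: y^2 = 1^2 mod 7 = 1
RHS: x^3 + 6 x + 5 = 0^3 + 6*0 + 5 mod 7 = 5
LHS != RHS

No, not on the curve


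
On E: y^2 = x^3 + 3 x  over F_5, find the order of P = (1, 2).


Compute successive multiples of P until we hit O:
  1P = (1, 2)
  2P = (4, 1)
  3P = (4, 4)
  4P = (1, 3)
  5P = O

ord(P) = 5


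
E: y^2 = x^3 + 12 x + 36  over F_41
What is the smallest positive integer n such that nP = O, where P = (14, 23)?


Compute successive multiples of P until we hit O:
  1P = (14, 23)
  2P = (22, 1)
  3P = (10, 7)
  4P = (33, 24)
  5P = (40, 8)
  6P = (29, 3)
  7P = (18, 37)
  8P = (11, 8)
  ... (continuing to 37P)
  37P = O

ord(P) = 37


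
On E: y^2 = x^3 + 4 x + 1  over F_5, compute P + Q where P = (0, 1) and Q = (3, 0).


P != Q, so use the chord formula.
s = (y2 - y1) / (x2 - x1) = (4) / (3) mod 5 = 3
x3 = s^2 - x1 - x2 mod 5 = 3^2 - 0 - 3 = 1
y3 = s (x1 - x3) - y1 mod 5 = 3 * (0 - 1) - 1 = 1

P + Q = (1, 1)


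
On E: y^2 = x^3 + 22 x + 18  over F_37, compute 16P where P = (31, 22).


k = 16 = 10000_2 (binary, LSB first: 00001)
Double-and-add from P = (31, 22):
  bit 0 = 0: acc unchanged = O
  bit 1 = 0: acc unchanged = O
  bit 2 = 0: acc unchanged = O
  bit 3 = 0: acc unchanged = O
  bit 4 = 1: acc = O + (2, 12) = (2, 12)

16P = (2, 12)


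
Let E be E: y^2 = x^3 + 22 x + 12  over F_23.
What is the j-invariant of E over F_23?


Delta = -16(4 a^3 + 27 b^2) mod 23 = 2
-1728 * (4 a)^3 = -1728 * (4*22)^3 mod 23 = 8
j = 8 * 2^(-1) mod 23 = 4

j = 4 (mod 23)


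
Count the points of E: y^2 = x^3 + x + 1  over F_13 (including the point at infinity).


For each x in F_13, count y with y^2 = x^3 + 1 x + 1 mod 13:
  x = 0: RHS = 1, y in [1, 12]  -> 2 point(s)
  x = 1: RHS = 3, y in [4, 9]  -> 2 point(s)
  x = 4: RHS = 4, y in [2, 11]  -> 2 point(s)
  x = 5: RHS = 1, y in [1, 12]  -> 2 point(s)
  x = 7: RHS = 0, y in [0]  -> 1 point(s)
  x = 8: RHS = 1, y in [1, 12]  -> 2 point(s)
  x = 10: RHS = 10, y in [6, 7]  -> 2 point(s)
  x = 11: RHS = 4, y in [2, 11]  -> 2 point(s)
  x = 12: RHS = 12, y in [5, 8]  -> 2 point(s)
Affine points: 17. Add the point at infinity: total = 18.

#E(F_13) = 18


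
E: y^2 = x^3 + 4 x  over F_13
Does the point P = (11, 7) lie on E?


Check whether y^2 = x^3 + 4 x + 0 (mod 13) for (x, y) = (11, 7).
LHS: y^2 = 7^2 mod 13 = 10
RHS: x^3 + 4 x + 0 = 11^3 + 4*11 + 0 mod 13 = 10
LHS = RHS

Yes, on the curve


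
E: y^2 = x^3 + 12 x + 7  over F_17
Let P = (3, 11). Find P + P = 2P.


Doubling: s = (3 x1^2 + a) / (2 y1)
s = (3*3^2 + 12) / (2*11) mod 17 = 1
x3 = s^2 - 2 x1 mod 17 = 1^2 - 2*3 = 12
y3 = s (x1 - x3) - y1 mod 17 = 1 * (3 - 12) - 11 = 14

2P = (12, 14)


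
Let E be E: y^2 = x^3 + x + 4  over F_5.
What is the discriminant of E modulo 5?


4 a^3 + 27 b^2 = 4*1^3 + 27*4^2 = 4 + 432 = 436
Delta = -16 * (436) = -6976
Delta mod 5 = 4

Delta = 4 (mod 5)


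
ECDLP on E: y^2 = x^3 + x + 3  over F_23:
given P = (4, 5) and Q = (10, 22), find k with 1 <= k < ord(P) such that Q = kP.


Enumerate multiples of P until we hit Q = (10, 22):
  1P = (4, 5)
  2P = (19, 2)
  3P = (12, 15)
  4P = (10, 22)
Match found at i = 4.

k = 4


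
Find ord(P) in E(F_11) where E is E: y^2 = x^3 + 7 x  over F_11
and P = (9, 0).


Compute successive multiples of P until we hit O:
  1P = (9, 0)
  2P = O

ord(P) = 2


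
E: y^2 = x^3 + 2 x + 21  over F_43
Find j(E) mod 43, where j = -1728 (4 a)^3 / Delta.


Delta = -16(4 a^3 + 27 b^2) mod 43 = 25
-1728 * (4 a)^3 = -1728 * (4*2)^3 mod 43 = 32
j = 32 * 25^(-1) mod 43 = 3

j = 3 (mod 43)


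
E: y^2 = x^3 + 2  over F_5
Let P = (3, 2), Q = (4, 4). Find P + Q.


P != Q, so use the chord formula.
s = (y2 - y1) / (x2 - x1) = (2) / (1) mod 5 = 2
x3 = s^2 - x1 - x2 mod 5 = 2^2 - 3 - 4 = 2
y3 = s (x1 - x3) - y1 mod 5 = 2 * (3 - 2) - 2 = 0

P + Q = (2, 0)


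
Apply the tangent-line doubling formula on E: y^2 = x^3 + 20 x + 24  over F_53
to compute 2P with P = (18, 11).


Doubling: s = (3 x1^2 + a) / (2 y1)
s = (3*18^2 + 20) / (2*11) mod 53 = 21
x3 = s^2 - 2 x1 mod 53 = 21^2 - 2*18 = 34
y3 = s (x1 - x3) - y1 mod 53 = 21 * (18 - 34) - 11 = 24

2P = (34, 24)


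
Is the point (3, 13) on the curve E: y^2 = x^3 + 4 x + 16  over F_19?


Check whether y^2 = x^3 + 4 x + 16 (mod 19) for (x, y) = (3, 13).
LHS: y^2 = 13^2 mod 19 = 17
RHS: x^3 + 4 x + 16 = 3^3 + 4*3 + 16 mod 19 = 17
LHS = RHS

Yes, on the curve


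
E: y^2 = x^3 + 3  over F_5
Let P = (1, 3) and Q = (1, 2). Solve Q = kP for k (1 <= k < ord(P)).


Enumerate multiples of P until we hit Q = (1, 2):
  1P = (1, 3)
  2P = (2, 4)
  3P = (3, 0)
  4P = (2, 1)
  5P = (1, 2)
Match found at i = 5.

k = 5


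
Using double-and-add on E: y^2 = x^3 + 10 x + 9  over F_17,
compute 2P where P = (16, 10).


k = 2 = 10_2 (binary, LSB first: 01)
Double-and-add from P = (16, 10):
  bit 0 = 0: acc unchanged = O
  bit 1 = 1: acc = O + (0, 14) = (0, 14)

2P = (0, 14)


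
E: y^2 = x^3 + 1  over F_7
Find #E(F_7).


For each x in F_7, count y with y^2 = x^3 + 0 x + 1 mod 7:
  x = 0: RHS = 1, y in [1, 6]  -> 2 point(s)
  x = 1: RHS = 2, y in [3, 4]  -> 2 point(s)
  x = 2: RHS = 2, y in [3, 4]  -> 2 point(s)
  x = 3: RHS = 0, y in [0]  -> 1 point(s)
  x = 4: RHS = 2, y in [3, 4]  -> 2 point(s)
  x = 5: RHS = 0, y in [0]  -> 1 point(s)
  x = 6: RHS = 0, y in [0]  -> 1 point(s)
Affine points: 11. Add the point at infinity: total = 12.

#E(F_7) = 12


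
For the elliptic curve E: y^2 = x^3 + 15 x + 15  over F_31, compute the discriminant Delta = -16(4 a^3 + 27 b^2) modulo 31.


4 a^3 + 27 b^2 = 4*15^3 + 27*15^2 = 13500 + 6075 = 19575
Delta = -16 * (19575) = -313200
Delta mod 31 = 24

Delta = 24 (mod 31)


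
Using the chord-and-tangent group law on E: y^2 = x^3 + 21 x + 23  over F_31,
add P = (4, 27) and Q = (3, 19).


P != Q, so use the chord formula.
s = (y2 - y1) / (x2 - x1) = (23) / (30) mod 31 = 8
x3 = s^2 - x1 - x2 mod 31 = 8^2 - 4 - 3 = 26
y3 = s (x1 - x3) - y1 mod 31 = 8 * (4 - 26) - 27 = 14

P + Q = (26, 14)


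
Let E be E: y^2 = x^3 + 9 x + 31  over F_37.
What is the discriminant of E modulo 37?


4 a^3 + 27 b^2 = 4*9^3 + 27*31^2 = 2916 + 25947 = 28863
Delta = -16 * (28863) = -461808
Delta mod 37 = 26

Delta = 26 (mod 37)


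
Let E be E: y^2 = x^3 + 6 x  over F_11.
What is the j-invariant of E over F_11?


Delta = -16(4 a^3 + 27 b^2) mod 11 = 3
-1728 * (4 a)^3 = -1728 * (4*6)^3 mod 11 = 3
j = 3 * 3^(-1) mod 11 = 1

j = 1 (mod 11)


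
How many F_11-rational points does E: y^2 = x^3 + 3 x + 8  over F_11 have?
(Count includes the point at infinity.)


For each x in F_11, count y with y^2 = x^3 + 3 x + 8 mod 11:
  x = 1: RHS = 1, y in [1, 10]  -> 2 point(s)
  x = 2: RHS = 0, y in [0]  -> 1 point(s)
  x = 3: RHS = 0, y in [0]  -> 1 point(s)
  x = 5: RHS = 5, y in [4, 7]  -> 2 point(s)
  x = 6: RHS = 0, y in [0]  -> 1 point(s)
  x = 7: RHS = 9, y in [3, 8]  -> 2 point(s)
  x = 8: RHS = 5, y in [4, 7]  -> 2 point(s)
  x = 9: RHS = 5, y in [4, 7]  -> 2 point(s)
  x = 10: RHS = 4, y in [2, 9]  -> 2 point(s)
Affine points: 15. Add the point at infinity: total = 16.

#E(F_11) = 16


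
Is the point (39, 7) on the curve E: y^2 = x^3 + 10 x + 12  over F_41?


Check whether y^2 = x^3 + 10 x + 12 (mod 41) for (x, y) = (39, 7).
LHS: y^2 = 7^2 mod 41 = 8
RHS: x^3 + 10 x + 12 = 39^3 + 10*39 + 12 mod 41 = 25
LHS != RHS

No, not on the curve


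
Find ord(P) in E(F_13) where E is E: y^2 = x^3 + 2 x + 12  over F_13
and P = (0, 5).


Compute successive multiples of P until we hit O:
  1P = (0, 5)
  2P = (12, 3)
  3P = (5, 11)
  4P = (11, 0)
  5P = (5, 2)
  6P = (12, 10)
  7P = (0, 8)
  8P = O

ord(P) = 8


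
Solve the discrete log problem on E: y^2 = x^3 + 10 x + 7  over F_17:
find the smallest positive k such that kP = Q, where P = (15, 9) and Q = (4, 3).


Enumerate multiples of P until we hit Q = (4, 3):
  1P = (15, 9)
  2P = (12, 6)
  3P = (8, 15)
  4P = (10, 11)
  5P = (1, 16)
  6P = (14, 16)
  7P = (3, 9)
  8P = (16, 8)
  9P = (4, 14)
  10P = (2, 16)
  11P = (2, 1)
  12P = (4, 3)
Match found at i = 12.

k = 12


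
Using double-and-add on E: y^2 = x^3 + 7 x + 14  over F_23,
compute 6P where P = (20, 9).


k = 6 = 110_2 (binary, LSB first: 011)
Double-and-add from P = (20, 9):
  bit 0 = 0: acc unchanged = O
  bit 1 = 1: acc = O + (9, 22) = (9, 22)
  bit 2 = 1: acc = (9, 22) + (13, 18) = (2, 17)

6P = (2, 17)


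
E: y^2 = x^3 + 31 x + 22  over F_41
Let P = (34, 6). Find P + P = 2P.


Doubling: s = (3 x1^2 + a) / (2 y1)
s = (3*34^2 + 31) / (2*6) mod 41 = 8
x3 = s^2 - 2 x1 mod 41 = 8^2 - 2*34 = 37
y3 = s (x1 - x3) - y1 mod 41 = 8 * (34 - 37) - 6 = 11

2P = (37, 11)


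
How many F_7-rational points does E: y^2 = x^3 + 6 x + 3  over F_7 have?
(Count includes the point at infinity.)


For each x in F_7, count y with y^2 = x^3 + 6 x + 3 mod 7:
  x = 2: RHS = 2, y in [3, 4]  -> 2 point(s)
  x = 4: RHS = 0, y in [0]  -> 1 point(s)
  x = 5: RHS = 4, y in [2, 5]  -> 2 point(s)
Affine points: 5. Add the point at infinity: total = 6.

#E(F_7) = 6


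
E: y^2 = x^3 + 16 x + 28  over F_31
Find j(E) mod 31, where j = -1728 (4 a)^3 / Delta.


Delta = -16(4 a^3 + 27 b^2) mod 31 = 10
-1728 * (4 a)^3 = -1728 * (4*16)^3 mod 31 = 2
j = 2 * 10^(-1) mod 31 = 25

j = 25 (mod 31)


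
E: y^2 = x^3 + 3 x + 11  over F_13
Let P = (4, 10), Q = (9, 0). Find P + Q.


P != Q, so use the chord formula.
s = (y2 - y1) / (x2 - x1) = (3) / (5) mod 13 = 11
x3 = s^2 - x1 - x2 mod 13 = 11^2 - 4 - 9 = 4
y3 = s (x1 - x3) - y1 mod 13 = 11 * (4 - 4) - 10 = 3

P + Q = (4, 3)


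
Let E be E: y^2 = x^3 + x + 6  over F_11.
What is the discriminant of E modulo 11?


4 a^3 + 27 b^2 = 4*1^3 + 27*6^2 = 4 + 972 = 976
Delta = -16 * (976) = -15616
Delta mod 11 = 4

Delta = 4 (mod 11)


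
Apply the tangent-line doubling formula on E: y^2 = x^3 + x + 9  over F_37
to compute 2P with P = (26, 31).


Doubling: s = (3 x1^2 + a) / (2 y1)
s = (3*26^2 + 1) / (2*31) mod 37 = 19
x3 = s^2 - 2 x1 mod 37 = 19^2 - 2*26 = 13
y3 = s (x1 - x3) - y1 mod 37 = 19 * (26 - 13) - 31 = 31

2P = (13, 31)


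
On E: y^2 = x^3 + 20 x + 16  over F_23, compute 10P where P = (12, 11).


k = 10 = 1010_2 (binary, LSB first: 0101)
Double-and-add from P = (12, 11):
  bit 0 = 0: acc unchanged = O
  bit 1 = 1: acc = O + (17, 18) = (17, 18)
  bit 2 = 0: acc unchanged = (17, 18)
  bit 3 = 1: acc = (17, 18) + (22, 15) = (0, 4)

10P = (0, 4)


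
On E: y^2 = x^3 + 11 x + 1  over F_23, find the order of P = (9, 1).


Compute successive multiples of P until we hit O:
  1P = (9, 1)
  2P = (11, 21)
  3P = (11, 2)
  4P = (9, 22)
  5P = O

ord(P) = 5


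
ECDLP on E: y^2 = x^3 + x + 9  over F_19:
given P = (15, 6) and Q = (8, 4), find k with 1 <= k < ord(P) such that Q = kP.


Enumerate multiples of P until we hit Q = (8, 4):
  1P = (15, 6)
  2P = (0, 3)
  3P = (1, 12)
  4P = (9, 5)
  5P = (4, 18)
  6P = (7, 6)
  7P = (16, 13)
  8P = (18, 11)
  9P = (12, 18)
  10P = (8, 4)
Match found at i = 10.

k = 10


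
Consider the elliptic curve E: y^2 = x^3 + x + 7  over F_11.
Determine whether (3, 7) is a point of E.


Check whether y^2 = x^3 + 1 x + 7 (mod 11) for (x, y) = (3, 7).
LHS: y^2 = 7^2 mod 11 = 5
RHS: x^3 + 1 x + 7 = 3^3 + 1*3 + 7 mod 11 = 4
LHS != RHS

No, not on the curve


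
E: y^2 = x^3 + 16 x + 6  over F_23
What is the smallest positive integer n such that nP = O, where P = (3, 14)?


Compute successive multiples of P until we hit O:
  1P = (3, 14)
  2P = (10, 4)
  3P = (5, 2)
  4P = (5, 21)
  5P = (10, 19)
  6P = (3, 9)
  7P = O

ord(P) = 7


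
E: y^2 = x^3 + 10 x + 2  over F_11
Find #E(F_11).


For each x in F_11, count y with y^2 = x^3 + 10 x + 2 mod 11:
  x = 3: RHS = 4, y in [2, 9]  -> 2 point(s)
  x = 5: RHS = 1, y in [1, 10]  -> 2 point(s)
  x = 6: RHS = 3, y in [5, 6]  -> 2 point(s)
  x = 8: RHS = 0, y in [0]  -> 1 point(s)
Affine points: 7. Add the point at infinity: total = 8.

#E(F_11) = 8


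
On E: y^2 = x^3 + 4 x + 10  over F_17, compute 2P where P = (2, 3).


Doubling: s = (3 x1^2 + a) / (2 y1)
s = (3*2^2 + 4) / (2*3) mod 17 = 14
x3 = s^2 - 2 x1 mod 17 = 14^2 - 2*2 = 5
y3 = s (x1 - x3) - y1 mod 17 = 14 * (2 - 5) - 3 = 6

2P = (5, 6)


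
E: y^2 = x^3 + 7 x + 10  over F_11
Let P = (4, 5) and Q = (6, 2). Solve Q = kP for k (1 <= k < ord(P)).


Enumerate multiples of P until we hit Q = (6, 2):
  1P = (4, 5)
  2P = (3, 6)
  3P = (5, 7)
  4P = (6, 2)
Match found at i = 4.

k = 4


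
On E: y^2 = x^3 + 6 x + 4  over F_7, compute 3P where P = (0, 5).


k = 3 = 11_2 (binary, LSB first: 11)
Double-and-add from P = (0, 5):
  bit 0 = 1: acc = O + (0, 5) = (0, 5)
  bit 1 = 1: acc = (0, 5) + (4, 1) = (4, 6)

3P = (4, 6)


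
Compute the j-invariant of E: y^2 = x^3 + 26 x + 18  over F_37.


Delta = -16(4 a^3 + 27 b^2) mod 37 = 13
-1728 * (4 a)^3 = -1728 * (4*26)^3 mod 37 = 1
j = 1 * 13^(-1) mod 37 = 20

j = 20 (mod 37)


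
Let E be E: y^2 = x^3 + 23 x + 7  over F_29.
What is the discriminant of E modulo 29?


4 a^3 + 27 b^2 = 4*23^3 + 27*7^2 = 48668 + 1323 = 49991
Delta = -16 * (49991) = -799856
Delta mod 29 = 22

Delta = 22 (mod 29)


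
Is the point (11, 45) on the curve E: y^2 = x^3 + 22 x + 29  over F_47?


Check whether y^2 = x^3 + 22 x + 29 (mod 47) for (x, y) = (11, 45).
LHS: y^2 = 45^2 mod 47 = 4
RHS: x^3 + 22 x + 29 = 11^3 + 22*11 + 29 mod 47 = 4
LHS = RHS

Yes, on the curve


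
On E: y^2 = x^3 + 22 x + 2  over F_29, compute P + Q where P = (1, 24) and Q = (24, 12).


P != Q, so use the chord formula.
s = (y2 - y1) / (x2 - x1) = (17) / (23) mod 29 = 2
x3 = s^2 - x1 - x2 mod 29 = 2^2 - 1 - 24 = 8
y3 = s (x1 - x3) - y1 mod 29 = 2 * (1 - 8) - 24 = 20

P + Q = (8, 20)


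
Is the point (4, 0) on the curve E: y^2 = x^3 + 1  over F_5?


Check whether y^2 = x^3 + 0 x + 1 (mod 5) for (x, y) = (4, 0).
LHS: y^2 = 0^2 mod 5 = 0
RHS: x^3 + 0 x + 1 = 4^3 + 0*4 + 1 mod 5 = 0
LHS = RHS

Yes, on the curve


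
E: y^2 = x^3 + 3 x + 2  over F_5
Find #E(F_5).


For each x in F_5, count y with y^2 = x^3 + 3 x + 2 mod 5:
  x = 1: RHS = 1, y in [1, 4]  -> 2 point(s)
  x = 2: RHS = 1, y in [1, 4]  -> 2 point(s)
Affine points: 4. Add the point at infinity: total = 5.

#E(F_5) = 5


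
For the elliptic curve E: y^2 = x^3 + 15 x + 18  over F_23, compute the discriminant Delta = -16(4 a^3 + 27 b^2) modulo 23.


4 a^3 + 27 b^2 = 4*15^3 + 27*18^2 = 13500 + 8748 = 22248
Delta = -16 * (22248) = -355968
Delta mod 23 = 3

Delta = 3 (mod 23)


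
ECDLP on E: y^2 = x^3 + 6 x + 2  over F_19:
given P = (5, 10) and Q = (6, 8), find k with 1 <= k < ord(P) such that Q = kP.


Enumerate multiples of P until we hit Q = (6, 8):
  1P = (5, 10)
  2P = (15, 16)
  3P = (10, 6)
  4P = (13, 4)
  5P = (17, 18)
  6P = (8, 7)
  7P = (7, 11)
  8P = (12, 15)
  9P = (6, 11)
  10P = (9, 5)
  11P = (3, 16)
  12P = (1, 16)
  13P = (1, 3)
  14P = (3, 3)
  15P = (9, 14)
  16P = (6, 8)
Match found at i = 16.

k = 16


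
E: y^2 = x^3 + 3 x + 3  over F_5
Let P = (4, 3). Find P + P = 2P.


Doubling: s = (3 x1^2 + a) / (2 y1)
s = (3*4^2 + 3) / (2*3) mod 5 = 1
x3 = s^2 - 2 x1 mod 5 = 1^2 - 2*4 = 3
y3 = s (x1 - x3) - y1 mod 5 = 1 * (4 - 3) - 3 = 3

2P = (3, 3)


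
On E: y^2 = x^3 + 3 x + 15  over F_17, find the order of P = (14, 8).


Compute successive multiples of P until we hit O:
  1P = (14, 8)
  2P = (5, 11)
  3P = (0, 10)
  4P = (11, 11)
  5P = (10, 5)
  6P = (1, 6)
  7P = (15, 1)
  8P = (3, 0)
  ... (continuing to 16P)
  16P = O

ord(P) = 16


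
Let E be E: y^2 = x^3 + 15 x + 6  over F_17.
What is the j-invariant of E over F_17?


Delta = -16(4 a^3 + 27 b^2) mod 17 = 5
-1728 * (4 a)^3 = -1728 * (4*15)^3 mod 17 = 5
j = 5 * 5^(-1) mod 17 = 1

j = 1 (mod 17)


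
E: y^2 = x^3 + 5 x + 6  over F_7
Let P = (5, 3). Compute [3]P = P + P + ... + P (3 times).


k = 3 = 11_2 (binary, LSB first: 11)
Double-and-add from P = (5, 3):
  bit 0 = 1: acc = O + (5, 3) = (5, 3)
  bit 1 = 1: acc = (5, 3) + (6, 0) = (5, 4)

3P = (5, 4)


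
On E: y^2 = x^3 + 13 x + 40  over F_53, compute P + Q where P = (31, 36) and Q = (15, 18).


P != Q, so use the chord formula.
s = (y2 - y1) / (x2 - x1) = (35) / (37) mod 53 = 21
x3 = s^2 - x1 - x2 mod 53 = 21^2 - 31 - 15 = 24
y3 = s (x1 - x3) - y1 mod 53 = 21 * (31 - 24) - 36 = 5

P + Q = (24, 5)


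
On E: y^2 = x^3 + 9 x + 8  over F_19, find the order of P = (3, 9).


Compute successive multiples of P until we hit O:
  1P = (3, 9)
  2P = (17, 1)
  3P = (16, 12)
  4P = (5, 11)
  5P = (12, 1)
  6P = (13, 2)
  7P = (9, 18)
  8P = (14, 3)
  ... (continuing to 19P)
  19P = O

ord(P) = 19


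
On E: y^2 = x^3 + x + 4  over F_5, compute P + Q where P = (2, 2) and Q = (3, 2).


P != Q, so use the chord formula.
s = (y2 - y1) / (x2 - x1) = (0) / (1) mod 5 = 0
x3 = s^2 - x1 - x2 mod 5 = 0^2 - 2 - 3 = 0
y3 = s (x1 - x3) - y1 mod 5 = 0 * (2 - 0) - 2 = 3

P + Q = (0, 3)


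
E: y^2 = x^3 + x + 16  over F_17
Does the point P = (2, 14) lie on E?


Check whether y^2 = x^3 + 1 x + 16 (mod 17) for (x, y) = (2, 14).
LHS: y^2 = 14^2 mod 17 = 9
RHS: x^3 + 1 x + 16 = 2^3 + 1*2 + 16 mod 17 = 9
LHS = RHS

Yes, on the curve


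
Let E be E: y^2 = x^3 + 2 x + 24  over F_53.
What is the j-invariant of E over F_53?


Delta = -16(4 a^3 + 27 b^2) mod 53 = 21
-1728 * (4 a)^3 = -1728 * (4*2)^3 mod 53 = 46
j = 46 * 21^(-1) mod 53 = 35

j = 35 (mod 53)


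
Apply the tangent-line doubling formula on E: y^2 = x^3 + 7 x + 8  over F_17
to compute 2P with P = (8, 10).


Doubling: s = (3 x1^2 + a) / (2 y1)
s = (3*8^2 + 7) / (2*10) mod 17 = 4
x3 = s^2 - 2 x1 mod 17 = 4^2 - 2*8 = 0
y3 = s (x1 - x3) - y1 mod 17 = 4 * (8 - 0) - 10 = 5

2P = (0, 5)


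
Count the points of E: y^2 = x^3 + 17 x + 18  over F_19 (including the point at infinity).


For each x in F_19, count y with y^2 = x^3 + 17 x + 18 mod 19:
  x = 1: RHS = 17, y in [6, 13]  -> 2 point(s)
  x = 3: RHS = 1, y in [1, 18]  -> 2 point(s)
  x = 4: RHS = 17, y in [6, 13]  -> 2 point(s)
  x = 5: RHS = 0, y in [0]  -> 1 point(s)
  x = 7: RHS = 5, y in [9, 10]  -> 2 point(s)
  x = 8: RHS = 1, y in [1, 18]  -> 2 point(s)
  x = 9: RHS = 7, y in [8, 11]  -> 2 point(s)
  x = 11: RHS = 16, y in [4, 15]  -> 2 point(s)
  x = 13: RHS = 4, y in [2, 17]  -> 2 point(s)
  x = 14: RHS = 17, y in [6, 13]  -> 2 point(s)
  x = 15: RHS = 0, y in [0]  -> 1 point(s)
  x = 16: RHS = 16, y in [4, 15]  -> 2 point(s)
  x = 18: RHS = 0, y in [0]  -> 1 point(s)
Affine points: 23. Add the point at infinity: total = 24.

#E(F_19) = 24


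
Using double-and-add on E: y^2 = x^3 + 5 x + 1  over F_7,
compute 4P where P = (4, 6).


k = 4 = 100_2 (binary, LSB first: 001)
Double-and-add from P = (4, 6):
  bit 0 = 0: acc unchanged = O
  bit 1 = 0: acc unchanged = O
  bit 2 = 1: acc = O + (5, 5) = (5, 5)

4P = (5, 5)


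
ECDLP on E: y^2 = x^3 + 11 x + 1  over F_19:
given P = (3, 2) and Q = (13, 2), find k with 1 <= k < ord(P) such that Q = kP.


Enumerate multiples of P until we hit Q = (13, 2):
  1P = (3, 2)
  2P = (13, 17)
  3P = (10, 16)
  4P = (10, 3)
  5P = (13, 2)
Match found at i = 5.

k = 5


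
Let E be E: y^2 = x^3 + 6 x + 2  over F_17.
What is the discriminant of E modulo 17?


4 a^3 + 27 b^2 = 4*6^3 + 27*2^2 = 864 + 108 = 972
Delta = -16 * (972) = -15552
Delta mod 17 = 3

Delta = 3 (mod 17)


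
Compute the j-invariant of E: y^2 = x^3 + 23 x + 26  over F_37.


Delta = -16(4 a^3 + 27 b^2) mod 37 = 23
-1728 * (4 a)^3 = -1728 * (4*23)^3 mod 37 = 31
j = 31 * 23^(-1) mod 37 = 11

j = 11 (mod 37)


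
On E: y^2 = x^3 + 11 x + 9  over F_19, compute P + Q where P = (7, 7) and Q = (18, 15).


P != Q, so use the chord formula.
s = (y2 - y1) / (x2 - x1) = (8) / (11) mod 19 = 18
x3 = s^2 - x1 - x2 mod 19 = 18^2 - 7 - 18 = 14
y3 = s (x1 - x3) - y1 mod 19 = 18 * (7 - 14) - 7 = 0

P + Q = (14, 0)


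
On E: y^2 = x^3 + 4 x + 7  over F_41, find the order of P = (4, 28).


Compute successive multiples of P until we hit O:
  1P = (4, 28)
  2P = (37, 38)
  3P = (40, 17)
  4P = (33, 23)
  5P = (13, 40)
  6P = (3, 28)
  7P = (34, 13)
  8P = (34, 28)
  ... (continuing to 15P)
  15P = O

ord(P) = 15


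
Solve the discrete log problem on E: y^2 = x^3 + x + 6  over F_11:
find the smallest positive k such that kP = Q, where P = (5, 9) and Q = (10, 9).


Enumerate multiples of P until we hit Q = (10, 9):
  1P = (5, 9)
  2P = (10, 9)
Match found at i = 2.

k = 2


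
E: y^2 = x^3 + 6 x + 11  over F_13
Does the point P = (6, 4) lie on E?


Check whether y^2 = x^3 + 6 x + 11 (mod 13) for (x, y) = (6, 4).
LHS: y^2 = 4^2 mod 13 = 3
RHS: x^3 + 6 x + 11 = 6^3 + 6*6 + 11 mod 13 = 3
LHS = RHS

Yes, on the curve


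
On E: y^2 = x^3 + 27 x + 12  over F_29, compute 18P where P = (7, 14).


k = 18 = 10010_2 (binary, LSB first: 01001)
Double-and-add from P = (7, 14):
  bit 0 = 0: acc unchanged = O
  bit 1 = 1: acc = O + (15, 15) = (15, 15)
  bit 2 = 0: acc unchanged = (15, 15)
  bit 3 = 0: acc unchanged = (15, 15)
  bit 4 = 1: acc = (15, 15) + (2, 4) = (11, 4)

18P = (11, 4)


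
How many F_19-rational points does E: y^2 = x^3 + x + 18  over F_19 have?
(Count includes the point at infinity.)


For each x in F_19, count y with y^2 = x^3 + 1 x + 18 mod 19:
  x = 1: RHS = 1, y in [1, 18]  -> 2 point(s)
  x = 2: RHS = 9, y in [3, 16]  -> 2 point(s)
  x = 7: RHS = 7, y in [8, 11]  -> 2 point(s)
  x = 8: RHS = 6, y in [5, 14]  -> 2 point(s)
  x = 11: RHS = 11, y in [7, 12]  -> 2 point(s)
  x = 13: RHS = 5, y in [9, 10]  -> 2 point(s)
  x = 15: RHS = 7, y in [8, 11]  -> 2 point(s)
  x = 16: RHS = 7, y in [8, 11]  -> 2 point(s)
  x = 18: RHS = 16, y in [4, 15]  -> 2 point(s)
Affine points: 18. Add the point at infinity: total = 19.

#E(F_19) = 19


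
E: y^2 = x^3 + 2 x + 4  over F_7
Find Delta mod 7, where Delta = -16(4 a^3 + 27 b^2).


4 a^3 + 27 b^2 = 4*2^3 + 27*4^2 = 32 + 432 = 464
Delta = -16 * (464) = -7424
Delta mod 7 = 3

Delta = 3 (mod 7)


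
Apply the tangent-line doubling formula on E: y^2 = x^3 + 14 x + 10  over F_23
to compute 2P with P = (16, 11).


Doubling: s = (3 x1^2 + a) / (2 y1)
s = (3*16^2 + 14) / (2*11) mod 23 = 0
x3 = s^2 - 2 x1 mod 23 = 0^2 - 2*16 = 14
y3 = s (x1 - x3) - y1 mod 23 = 0 * (16 - 14) - 11 = 12

2P = (14, 12)


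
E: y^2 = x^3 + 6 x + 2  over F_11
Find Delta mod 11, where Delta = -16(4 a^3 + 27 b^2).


4 a^3 + 27 b^2 = 4*6^3 + 27*2^2 = 864 + 108 = 972
Delta = -16 * (972) = -15552
Delta mod 11 = 2

Delta = 2 (mod 11)


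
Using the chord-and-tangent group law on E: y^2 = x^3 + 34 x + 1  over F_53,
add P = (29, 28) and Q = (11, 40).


P != Q, so use the chord formula.
s = (y2 - y1) / (x2 - x1) = (12) / (35) mod 53 = 17
x3 = s^2 - x1 - x2 mod 53 = 17^2 - 29 - 11 = 37
y3 = s (x1 - x3) - y1 mod 53 = 17 * (29 - 37) - 28 = 48

P + Q = (37, 48)


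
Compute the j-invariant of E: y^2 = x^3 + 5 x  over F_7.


Delta = -16(4 a^3 + 27 b^2) mod 7 = 1
-1728 * (4 a)^3 = -1728 * (4*5)^3 mod 7 = 6
j = 6 * 1^(-1) mod 7 = 6

j = 6 (mod 7)


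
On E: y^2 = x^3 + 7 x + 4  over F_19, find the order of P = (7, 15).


Compute successive multiples of P until we hit O:
  1P = (7, 15)
  2P = (11, 5)
  3P = (12, 7)
  4P = (17, 1)
  5P = (0, 17)
  6P = (2, 8)
  7P = (15, 8)
  8P = (4, 18)
  ... (continuing to 19P)
  19P = O

ord(P) = 19


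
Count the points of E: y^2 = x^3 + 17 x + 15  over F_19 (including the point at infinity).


For each x in F_19, count y with y^2 = x^3 + 17 x + 15 mod 19:
  x = 2: RHS = 0, y in [0]  -> 1 point(s)
  x = 3: RHS = 17, y in [6, 13]  -> 2 point(s)
  x = 5: RHS = 16, y in [4, 15]  -> 2 point(s)
  x = 8: RHS = 17, y in [6, 13]  -> 2 point(s)
  x = 9: RHS = 4, y in [2, 17]  -> 2 point(s)
  x = 10: RHS = 7, y in [8, 11]  -> 2 point(s)
  x = 12: RHS = 9, y in [3, 16]  -> 2 point(s)
  x = 13: RHS = 1, y in [1, 18]  -> 2 point(s)
  x = 15: RHS = 16, y in [4, 15]  -> 2 point(s)
  x = 17: RHS = 11, y in [7, 12]  -> 2 point(s)
  x = 18: RHS = 16, y in [4, 15]  -> 2 point(s)
Affine points: 21. Add the point at infinity: total = 22.

#E(F_19) = 22


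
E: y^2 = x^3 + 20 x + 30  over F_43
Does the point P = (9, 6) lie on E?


Check whether y^2 = x^3 + 20 x + 30 (mod 43) for (x, y) = (9, 6).
LHS: y^2 = 6^2 mod 43 = 36
RHS: x^3 + 20 x + 30 = 9^3 + 20*9 + 30 mod 43 = 36
LHS = RHS

Yes, on the curve


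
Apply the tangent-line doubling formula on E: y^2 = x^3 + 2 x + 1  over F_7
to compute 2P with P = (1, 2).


Doubling: s = (3 x1^2 + a) / (2 y1)
s = (3*1^2 + 2) / (2*2) mod 7 = 3
x3 = s^2 - 2 x1 mod 7 = 3^2 - 2*1 = 0
y3 = s (x1 - x3) - y1 mod 7 = 3 * (1 - 0) - 2 = 1

2P = (0, 1)


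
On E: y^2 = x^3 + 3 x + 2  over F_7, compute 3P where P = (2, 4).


k = 3 = 11_2 (binary, LSB first: 11)
Double-and-add from P = (2, 4):
  bit 0 = 1: acc = O + (2, 4) = (2, 4)
  bit 1 = 1: acc = (2, 4) + (4, 1) = (5, 4)

3P = (5, 4)


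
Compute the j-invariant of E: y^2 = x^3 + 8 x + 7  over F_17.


Delta = -16(4 a^3 + 27 b^2) mod 17 = 5
-1728 * (4 a)^3 = -1728 * (4*8)^3 mod 17 = 3
j = 3 * 5^(-1) mod 17 = 4

j = 4 (mod 17)


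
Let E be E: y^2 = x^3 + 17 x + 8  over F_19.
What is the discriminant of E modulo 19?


4 a^3 + 27 b^2 = 4*17^3 + 27*8^2 = 19652 + 1728 = 21380
Delta = -16 * (21380) = -342080
Delta mod 19 = 15

Delta = 15 (mod 19)


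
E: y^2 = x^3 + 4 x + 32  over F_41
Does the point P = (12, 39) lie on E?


Check whether y^2 = x^3 + 4 x + 32 (mod 41) for (x, y) = (12, 39).
LHS: y^2 = 39^2 mod 41 = 4
RHS: x^3 + 4 x + 32 = 12^3 + 4*12 + 32 mod 41 = 4
LHS = RHS

Yes, on the curve


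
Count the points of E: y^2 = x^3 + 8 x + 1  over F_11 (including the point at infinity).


For each x in F_11, count y with y^2 = x^3 + 8 x + 1 mod 11:
  x = 0: RHS = 1, y in [1, 10]  -> 2 point(s)
  x = 2: RHS = 3, y in [5, 6]  -> 2 point(s)
  x = 4: RHS = 9, y in [3, 8]  -> 2 point(s)
  x = 5: RHS = 1, y in [1, 10]  -> 2 point(s)
  x = 6: RHS = 1, y in [1, 10]  -> 2 point(s)
  x = 7: RHS = 4, y in [2, 9]  -> 2 point(s)
  x = 8: RHS = 5, y in [4, 7]  -> 2 point(s)
  x = 10: RHS = 3, y in [5, 6]  -> 2 point(s)
Affine points: 16. Add the point at infinity: total = 17.

#E(F_11) = 17


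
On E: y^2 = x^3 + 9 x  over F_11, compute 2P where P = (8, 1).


Doubling: s = (3 x1^2 + a) / (2 y1)
s = (3*8^2 + 9) / (2*1) mod 11 = 7
x3 = s^2 - 2 x1 mod 11 = 7^2 - 2*8 = 0
y3 = s (x1 - x3) - y1 mod 11 = 7 * (8 - 0) - 1 = 0

2P = (0, 0)


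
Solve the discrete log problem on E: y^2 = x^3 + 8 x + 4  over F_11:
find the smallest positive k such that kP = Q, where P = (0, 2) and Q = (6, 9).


Enumerate multiples of P until we hit Q = (6, 9):
  1P = (0, 2)
  2P = (4, 1)
  3P = (5, 2)
  4P = (6, 9)
Match found at i = 4.

k = 4


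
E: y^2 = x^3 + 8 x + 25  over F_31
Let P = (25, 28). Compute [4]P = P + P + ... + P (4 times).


k = 4 = 100_2 (binary, LSB first: 001)
Double-and-add from P = (25, 28):
  bit 0 = 0: acc unchanged = O
  bit 1 = 0: acc unchanged = O
  bit 2 = 1: acc = O + (18, 7) = (18, 7)

4P = (18, 7)


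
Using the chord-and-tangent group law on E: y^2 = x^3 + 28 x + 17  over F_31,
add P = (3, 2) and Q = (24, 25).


P != Q, so use the chord formula.
s = (y2 - y1) / (x2 - x1) = (23) / (21) mod 31 = 7
x3 = s^2 - x1 - x2 mod 31 = 7^2 - 3 - 24 = 22
y3 = s (x1 - x3) - y1 mod 31 = 7 * (3 - 22) - 2 = 20

P + Q = (22, 20)


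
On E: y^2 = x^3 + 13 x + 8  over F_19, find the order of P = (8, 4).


Compute successive multiples of P until we hit O:
  1P = (8, 4)
  2P = (8, 15)
  3P = O

ord(P) = 3


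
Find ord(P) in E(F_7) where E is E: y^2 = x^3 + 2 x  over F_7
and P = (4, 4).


Compute successive multiples of P until we hit O:
  1P = (4, 4)
  2P = (0, 0)
  3P = (4, 3)
  4P = O

ord(P) = 4


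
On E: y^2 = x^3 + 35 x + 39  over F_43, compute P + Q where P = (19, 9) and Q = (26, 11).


P != Q, so use the chord formula.
s = (y2 - y1) / (x2 - x1) = (2) / (7) mod 43 = 31
x3 = s^2 - x1 - x2 mod 43 = 31^2 - 19 - 26 = 13
y3 = s (x1 - x3) - y1 mod 43 = 31 * (19 - 13) - 9 = 5

P + Q = (13, 5)


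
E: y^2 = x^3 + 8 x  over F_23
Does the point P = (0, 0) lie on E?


Check whether y^2 = x^3 + 8 x + 0 (mod 23) for (x, y) = (0, 0).
LHS: y^2 = 0^2 mod 23 = 0
RHS: x^3 + 8 x + 0 = 0^3 + 8*0 + 0 mod 23 = 0
LHS = RHS

Yes, on the curve


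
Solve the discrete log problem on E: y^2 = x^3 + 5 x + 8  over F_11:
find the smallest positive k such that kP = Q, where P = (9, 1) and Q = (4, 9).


Enumerate multiples of P until we hit Q = (4, 9):
  1P = (9, 1)
  2P = (2, 9)
  3P = (4, 9)
Match found at i = 3.

k = 3


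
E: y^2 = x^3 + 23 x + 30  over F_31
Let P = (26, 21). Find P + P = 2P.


Doubling: s = (3 x1^2 + a) / (2 y1)
s = (3*26^2 + 23) / (2*21) mod 31 = 23
x3 = s^2 - 2 x1 mod 31 = 23^2 - 2*26 = 12
y3 = s (x1 - x3) - y1 mod 31 = 23 * (26 - 12) - 21 = 22

2P = (12, 22)


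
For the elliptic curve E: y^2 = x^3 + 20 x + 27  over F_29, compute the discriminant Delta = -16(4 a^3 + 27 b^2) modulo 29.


4 a^3 + 27 b^2 = 4*20^3 + 27*27^2 = 32000 + 19683 = 51683
Delta = -16 * (51683) = -826928
Delta mod 29 = 7

Delta = 7 (mod 29)


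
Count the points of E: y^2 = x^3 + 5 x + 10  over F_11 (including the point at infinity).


For each x in F_11, count y with y^2 = x^3 + 5 x + 10 mod 11:
  x = 1: RHS = 5, y in [4, 7]  -> 2 point(s)
  x = 6: RHS = 3, y in [5, 6]  -> 2 point(s)
  x = 7: RHS = 3, y in [5, 6]  -> 2 point(s)
  x = 8: RHS = 1, y in [1, 10]  -> 2 point(s)
  x = 9: RHS = 3, y in [5, 6]  -> 2 point(s)
  x = 10: RHS = 4, y in [2, 9]  -> 2 point(s)
Affine points: 12. Add the point at infinity: total = 13.

#E(F_11) = 13


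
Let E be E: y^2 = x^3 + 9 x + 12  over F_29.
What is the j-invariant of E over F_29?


Delta = -16(4 a^3 + 27 b^2) mod 29 = 2
-1728 * (4 a)^3 = -1728 * (4*9)^3 mod 29 = 27
j = 27 * 2^(-1) mod 29 = 28

j = 28 (mod 29)


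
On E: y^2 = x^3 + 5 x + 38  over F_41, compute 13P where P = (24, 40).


k = 13 = 1101_2 (binary, LSB first: 1011)
Double-and-add from P = (24, 40):
  bit 0 = 1: acc = O + (24, 40) = (24, 40)
  bit 1 = 0: acc unchanged = (24, 40)
  bit 2 = 1: acc = (24, 40) + (40, 27) = (39, 26)
  bit 3 = 1: acc = (39, 26) + (23, 15) = (28, 20)

13P = (28, 20)


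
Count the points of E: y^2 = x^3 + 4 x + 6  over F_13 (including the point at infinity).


For each x in F_13, count y with y^2 = x^3 + 4 x + 6 mod 13:
  x = 2: RHS = 9, y in [3, 10]  -> 2 point(s)
  x = 6: RHS = 12, y in [5, 8]  -> 2 point(s)
  x = 7: RHS = 0, y in [0]  -> 1 point(s)
  x = 8: RHS = 4, y in [2, 11]  -> 2 point(s)
  x = 9: RHS = 4, y in [2, 11]  -> 2 point(s)
  x = 11: RHS = 3, y in [4, 9]  -> 2 point(s)
  x = 12: RHS = 1, y in [1, 12]  -> 2 point(s)
Affine points: 13. Add the point at infinity: total = 14.

#E(F_13) = 14


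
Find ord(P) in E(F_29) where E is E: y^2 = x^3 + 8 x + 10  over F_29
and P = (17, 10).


Compute successive multiples of P until we hit O:
  1P = (17, 10)
  2P = (15, 5)
  3P = (25, 28)
  4P = (12, 23)
  5P = (23, 23)
  6P = (9, 17)
  7P = (16, 0)
  8P = (9, 12)
  ... (continuing to 14P)
  14P = O

ord(P) = 14


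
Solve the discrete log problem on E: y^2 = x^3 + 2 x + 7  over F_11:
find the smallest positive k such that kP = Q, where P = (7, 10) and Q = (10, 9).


Enumerate multiples of P until we hit Q = (10, 9):
  1P = (7, 10)
  2P = (6, 9)
  3P = (10, 9)
Match found at i = 3.

k = 3


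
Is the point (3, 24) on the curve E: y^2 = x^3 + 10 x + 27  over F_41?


Check whether y^2 = x^3 + 10 x + 27 (mod 41) for (x, y) = (3, 24).
LHS: y^2 = 24^2 mod 41 = 2
RHS: x^3 + 10 x + 27 = 3^3 + 10*3 + 27 mod 41 = 2
LHS = RHS

Yes, on the curve


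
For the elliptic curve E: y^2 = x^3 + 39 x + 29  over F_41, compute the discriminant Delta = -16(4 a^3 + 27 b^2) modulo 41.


4 a^3 + 27 b^2 = 4*39^3 + 27*29^2 = 237276 + 22707 = 259983
Delta = -16 * (259983) = -4159728
Delta mod 41 = 9

Delta = 9 (mod 41)


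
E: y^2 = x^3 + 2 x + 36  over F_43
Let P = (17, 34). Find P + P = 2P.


Doubling: s = (3 x1^2 + a) / (2 y1)
s = (3*17^2 + 2) / (2*34) mod 43 = 21
x3 = s^2 - 2 x1 mod 43 = 21^2 - 2*17 = 20
y3 = s (x1 - x3) - y1 mod 43 = 21 * (17 - 20) - 34 = 32

2P = (20, 32)


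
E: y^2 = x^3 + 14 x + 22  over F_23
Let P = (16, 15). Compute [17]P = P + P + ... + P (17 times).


k = 17 = 10001_2 (binary, LSB first: 10001)
Double-and-add from P = (16, 15):
  bit 0 = 1: acc = O + (16, 15) = (16, 15)
  bit 1 = 0: acc unchanged = (16, 15)
  bit 2 = 0: acc unchanged = (16, 15)
  bit 3 = 0: acc unchanged = (16, 15)
  bit 4 = 1: acc = (16, 15) + (12, 20) = (21, 20)

17P = (21, 20)


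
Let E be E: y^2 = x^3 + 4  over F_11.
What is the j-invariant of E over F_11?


Delta = -16(4 a^3 + 27 b^2) mod 11 = 7
-1728 * (4 a)^3 = -1728 * (4*0)^3 mod 11 = 0
j = 0 * 7^(-1) mod 11 = 0

j = 0 (mod 11)


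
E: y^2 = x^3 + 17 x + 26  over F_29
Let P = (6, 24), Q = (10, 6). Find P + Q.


P != Q, so use the chord formula.
s = (y2 - y1) / (x2 - x1) = (11) / (4) mod 29 = 10
x3 = s^2 - x1 - x2 mod 29 = 10^2 - 6 - 10 = 26
y3 = s (x1 - x3) - y1 mod 29 = 10 * (6 - 26) - 24 = 8

P + Q = (26, 8)


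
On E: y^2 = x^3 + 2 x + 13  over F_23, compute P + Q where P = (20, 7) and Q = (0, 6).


P != Q, so use the chord formula.
s = (y2 - y1) / (x2 - x1) = (22) / (3) mod 23 = 15
x3 = s^2 - x1 - x2 mod 23 = 15^2 - 20 - 0 = 21
y3 = s (x1 - x3) - y1 mod 23 = 15 * (20 - 21) - 7 = 1

P + Q = (21, 1)
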